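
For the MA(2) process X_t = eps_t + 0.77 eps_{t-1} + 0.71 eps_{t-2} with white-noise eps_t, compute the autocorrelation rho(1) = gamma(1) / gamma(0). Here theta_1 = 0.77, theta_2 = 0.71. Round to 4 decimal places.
\rho(1) = 0.6279

For an MA(q) process with theta_0 = 1, the autocovariance is
  gamma(k) = sigma^2 * sum_{i=0..q-k} theta_i * theta_{i+k},
and rho(k) = gamma(k) / gamma(0). Sigma^2 cancels.
  numerator   = (1)*(0.77) + (0.77)*(0.71) = 1.3167.
  denominator = (1)^2 + (0.77)^2 + (0.71)^2 = 2.097.
  rho(1) = 1.3167 / 2.097 = 0.6279.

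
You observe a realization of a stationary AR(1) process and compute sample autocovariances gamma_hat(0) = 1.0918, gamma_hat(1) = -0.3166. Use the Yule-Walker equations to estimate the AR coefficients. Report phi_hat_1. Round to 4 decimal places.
\hat\phi_{1} = -0.2900

The Yule-Walker equations for an AR(p) process read, in matrix form,
  Gamma_p phi = r_p,   with   (Gamma_p)_{ij} = gamma(|i - j|),
                       (r_p)_i = gamma(i),   i,j = 1..p.
Substitute the sample gammas (Toeplitz matrix and right-hand side of size 1):
  Gamma_p = [[1.0918]]
  r_p     = [-0.3166]
With p = 1 this is the single equation gamma(0) phi_1 = gamma(1):
  phi_hat_1 = gamma(1) / gamma(0) = -0.3166 / 1.0918 = -0.2900.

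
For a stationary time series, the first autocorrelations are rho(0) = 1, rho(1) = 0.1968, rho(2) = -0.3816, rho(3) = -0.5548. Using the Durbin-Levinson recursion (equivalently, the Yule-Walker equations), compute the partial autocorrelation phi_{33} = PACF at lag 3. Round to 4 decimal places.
\phi_{33} = -0.4641

The PACF at lag k is phi_{kk}, the last component of the solution
to the Yule-Walker system G_k phi = r_k where
  (G_k)_{ij} = rho(|i - j|), (r_k)_i = rho(i), i,j = 1..k.
Equivalently, Durbin-Levinson gives phi_{kk} iteratively:
  phi_{11} = rho(1)
  phi_{kk} = [rho(k) - sum_{j=1..k-1} phi_{k-1,j} rho(k-j)]
            / [1 - sum_{j=1..k-1} phi_{k-1,j} rho(j)],
  phi_{k,j} = phi_{k-1,j} - phi_{kk} phi_{k-1,k-j},  j = 1..k-1.
Step k = 1:
  phi_11 = rho(1) = 0.1968.
Step k = 2:
  phi_22 = [rho(2) - phi_11 rho(1)] / [1 - phi_11 rho(1)] = [-0.3816 - (0.1968)(0.1968)] / [1 - (0.1968)(0.1968)]
         = -0.42033024 / 0.96126976 = -0.437266.
  Update: phi_21 = phi_11 - phi_22 phi_11 = 0.1968 - (-0.437266)(0.1968) = 0.282854.
Step k = 3:
  phi_33 = [rho(3) - phi_21 rho(2) - phi_22 rho(1)] / [1 - phi_21 rho(1) - phi_22 rho(2)]
    numerator   = -0.5548 - (0.282854)(-0.3816) - (-0.437266)(0.1968) = -0.36080908
    denominator = 1 - (0.282854)(0.1968) - (-0.437266)(-0.3816) = 0.77747379
  phi_33 = -0.36080908 / 0.77747379 = -0.4641.
Therefore phi_{33} = -0.4641.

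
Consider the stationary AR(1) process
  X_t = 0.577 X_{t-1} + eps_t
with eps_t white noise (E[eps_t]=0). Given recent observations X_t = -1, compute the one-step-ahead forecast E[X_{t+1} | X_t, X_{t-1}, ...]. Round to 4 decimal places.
E[X_{t+1} \mid \mathcal F_t] = -0.5770

For an AR(p) model X_t = c + sum_i phi_i X_{t-i} + eps_t, the
one-step-ahead conditional mean is
  E[X_{t+1} | X_t, ...] = c + sum_i phi_i X_{t+1-i}.
Substitute known values:
  E[X_{t+1} | ...] = (0.577) * (-1)
                   = -0.5770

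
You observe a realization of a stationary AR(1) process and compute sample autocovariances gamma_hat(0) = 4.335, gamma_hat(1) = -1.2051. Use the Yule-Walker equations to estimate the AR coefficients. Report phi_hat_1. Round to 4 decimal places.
\hat\phi_{1} = -0.2780

The Yule-Walker equations for an AR(p) process read, in matrix form,
  Gamma_p phi = r_p,   with   (Gamma_p)_{ij} = gamma(|i - j|),
                       (r_p)_i = gamma(i),   i,j = 1..p.
Substitute the sample gammas (Toeplitz matrix and right-hand side of size 1):
  Gamma_p = [[4.335]]
  r_p     = [-1.2051]
With p = 1 this is the single equation gamma(0) phi_1 = gamma(1):
  phi_hat_1 = gamma(1) / gamma(0) = -1.2051 / 4.335 = -0.2780.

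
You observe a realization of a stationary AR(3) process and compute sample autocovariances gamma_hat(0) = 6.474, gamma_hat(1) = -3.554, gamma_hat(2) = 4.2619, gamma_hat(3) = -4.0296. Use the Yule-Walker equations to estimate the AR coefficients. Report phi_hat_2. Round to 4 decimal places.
\hat\phi_{2} = 0.4250

The Yule-Walker equations for an AR(p) process read, in matrix form,
  Gamma_p phi = r_p,   with   (Gamma_p)_{ij} = gamma(|i - j|),
                       (r_p)_i = gamma(i),   i,j = 1..p.
Substitute the sample gammas (Toeplitz matrix and right-hand side of size 3):
  Gamma_p = [[6.474, -3.554, 4.2619], [-3.554, 6.474, -3.554], [4.2619, -3.554, 6.474]]
  r_p     = [-3.554, 4.2619, -4.0296]
Written out (R1..R3):
  (R1) 6.474 phi_1 - 3.554 phi_2 + 4.2619 phi_3 = -3.554
  (R2) -3.554 phi_1 + 6.474 phi_2 - 3.554 phi_3 = 4.2619
  (R3) 4.2619 phi_1 - 3.554 phi_2 + 6.474 phi_3 = -4.0296
Gaussian elimination:
  R2 <- R2 - (-3.554/6.474) R1 = R2 - (-0.548965) R1:  4.522978 phi_2 - 1.214366 phi_3 = 2.310878
  R3 <- R3 - (4.2619/6.474) R1 = R3 - (0.65831) R1:  -1.214366 phi_2 + 3.668348 phi_3 = -1.689966
  R3 <- R3 - (-1.214366/4.522978) R2 = R3 - (-0.268488) R2:  3.342305 phi_3 = -1.069522
Back-substitution:
  phi_hat_3 = -1.069522 / 3.342305 = -0.319995
  phi_hat_2 = (2.310878 - (-1.214366)(-0.319995)) / 4.522978 = 0.425005
  phi_hat_1 = (-3.554 - (-3.554)(0.425005) - (4.2619)(-0.319995)) / 6.474 = -0.104996
So phi_hat = [-0.1050, 0.4250, -0.3200].
Therefore phi_hat_2 = 0.4250.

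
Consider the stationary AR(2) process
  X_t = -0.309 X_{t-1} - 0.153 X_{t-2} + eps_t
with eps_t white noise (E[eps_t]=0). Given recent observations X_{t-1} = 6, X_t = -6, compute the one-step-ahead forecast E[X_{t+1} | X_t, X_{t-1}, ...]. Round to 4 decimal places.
E[X_{t+1} \mid \mathcal F_t] = 0.9360

For an AR(p) model X_t = c + sum_i phi_i X_{t-i} + eps_t, the
one-step-ahead conditional mean is
  E[X_{t+1} | X_t, ...] = c + sum_i phi_i X_{t+1-i}.
Substitute known values:
  E[X_{t+1} | ...] = (-0.309) * (-6) + (-0.153) * (6)
                   = 0.9360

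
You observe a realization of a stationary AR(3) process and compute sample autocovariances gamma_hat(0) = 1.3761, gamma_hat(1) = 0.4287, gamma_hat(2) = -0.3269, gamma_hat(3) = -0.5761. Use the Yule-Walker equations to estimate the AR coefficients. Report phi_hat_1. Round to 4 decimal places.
\hat\phi_{1} = 0.3310

The Yule-Walker equations for an AR(p) process read, in matrix form,
  Gamma_p phi = r_p,   with   (Gamma_p)_{ij} = gamma(|i - j|),
                       (r_p)_i = gamma(i),   i,j = 1..p.
Substitute the sample gammas (Toeplitz matrix and right-hand side of size 3):
  Gamma_p = [[1.3761, 0.4287, -0.3269], [0.4287, 1.3761, 0.4287], [-0.3269, 0.4287, 1.3761]]
  r_p     = [0.4287, -0.3269, -0.5761]
Written out (R1..R3):
  (R1) 1.3761 phi_1 + 0.4287 phi_2 - 0.3269 phi_3 = 0.4287
  (R2) 0.4287 phi_1 + 1.3761 phi_2 + 0.4287 phi_3 = -0.3269
  (R3) -0.3269 phi_1 + 0.4287 phi_2 + 1.3761 phi_3 = -0.5761
Gaussian elimination:
  R2 <- R2 - (0.4287/1.3761) R1 = R2 - (0.311533) R1:  1.242546 phi_2 + 0.53054 phi_3 = -0.460454
  R3 <- R3 - (-0.3269/1.3761) R1 = R3 - (-0.237555) R1:  0.53054 phi_2 + 1.298443 phi_3 = -0.47426
  R3 <- R3 - (0.53054/1.242546) R2 = R3 - (0.426978) R2:  1.071914 phi_3 = -0.277656
Back-substitution:
  phi_hat_3 = -0.277656 / 1.071914 = -0.259028
  phi_hat_2 = (-0.460454 - (0.53054)(-0.259028)) / 1.242546 = -0.259974
  phi_hat_1 = (0.4287 - (0.4287)(-0.259974) - (-0.3269)(-0.259028)) / 1.3761 = 0.330989
So phi_hat = [0.3310, -0.2600, -0.2590].
Therefore phi_hat_1 = 0.3310.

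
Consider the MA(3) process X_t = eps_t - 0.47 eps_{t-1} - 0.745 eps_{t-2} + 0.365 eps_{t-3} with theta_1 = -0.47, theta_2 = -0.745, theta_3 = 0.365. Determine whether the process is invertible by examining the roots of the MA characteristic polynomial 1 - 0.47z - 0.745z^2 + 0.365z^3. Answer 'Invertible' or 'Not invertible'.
\text{Invertible}

The MA(q) characteristic polynomial is P(z) = 1 - 0.47z - 0.745z^2 + 0.365z^3.
Invertibility requires all roots to lie outside the unit circle, i.e. |z| > 1 for every root.
Degree 3: look for a simple real root z0 first, then factor out (1 - z/z0) and solve the remaining quadratic.
Testing z0 = 2: P(2) = 1 + (-0.47)(2) + (-0.745)(2)^2 + (0.365)(2)^3
  = 1 + (-0.94) + (-2.98) + (2.92) = 0.  So z_0 = 2 is a root, |z_0| = 2.
Divide out the factor (1 - 0.5 z) = (1 - z/z0) (since 1/z0 = 0.5):
  P(z) = (1 - 0.5 z)(1 + (0.03) z + (-0.73) z^2)
  [check: z-coef 0.03 - (0.5) = -0.47; z^2-coef -0.73 - (0.5)(0.03) = -0.745; z^3-coef -(0.5)(-0.73) = 0.365.]
Remaining roots from the quadratic factor 1 + (0.03) z + (-0.73) z^2:
  Set 1 + (0.03) z + (-0.73) z^2 = 0, i.e. a z^2 + b z + c = 0 with a = -0.73, b = 0.03, c = 1.
  Discriminant D = b^2 - 4ac = (0.03)^2 - 4*(-0.73)*1 = 0.0009 - (-2.92) = 2.9209.
  D >= 0, so the roots are real: z = (-b +/- sqrt(D)) / (2a) = (-0.03 +/- 1.709064) / (-1.46).
    z_1 = (-0.03 + 1.709064) / (-1.46) = -1.15,   |z_1| = 1.15.
    z_2 = (-0.03 - 1.709064) / (-1.46) = 1.1911,   |z_2| = 1.1911.
Moduli of all roots: 2.0000, 1.1500, 1.1911.
All moduli strictly greater than 1? Yes.
Verdict: Invertible.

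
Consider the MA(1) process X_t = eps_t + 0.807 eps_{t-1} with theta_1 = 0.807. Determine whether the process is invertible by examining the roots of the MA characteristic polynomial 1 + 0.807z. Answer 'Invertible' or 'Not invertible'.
\text{Invertible}

The MA(q) characteristic polynomial is P(z) = 1 + 0.807z.
Invertibility requires all roots to lie outside the unit circle, i.e. |z| > 1 for every root.
This is linear in z: 1 + (0.807) z = 0  =>  z = -1/(0.807) = -1.239157,  |z| = 1.239157.
Moduli of all roots: 1.2392.
All moduli strictly greater than 1? Yes.
Verdict: Invertible.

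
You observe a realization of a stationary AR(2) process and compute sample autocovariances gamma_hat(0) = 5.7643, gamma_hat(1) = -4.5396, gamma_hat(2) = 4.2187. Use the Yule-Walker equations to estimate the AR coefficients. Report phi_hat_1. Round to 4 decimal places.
\hat\phi_{1} = -0.5560

The Yule-Walker equations for an AR(p) process read, in matrix form,
  Gamma_p phi = r_p,   with   (Gamma_p)_{ij} = gamma(|i - j|),
                       (r_p)_i = gamma(i),   i,j = 1..p.
Substitute the sample gammas (Toeplitz matrix and right-hand side of size 2):
  Gamma_p = [[5.7643, -4.5396], [-4.5396, 5.7643]]
  r_p     = [-4.5396, 4.2187]
Written out:
  5.7643 phi_1 - 4.5396 phi_2 = -4.5396
  -4.5396 phi_1 + 5.7643 phi_2 = 4.2187
Solve by Cramer's rule:
  det = gamma(0)^2 - gamma(1)^2 = (5.7643)^2 - (-4.5396)^2 = 33.22715449 - 20.60796816 = 12.61918633
  phi_hat_1 = [gamma(1) gamma(0) - gamma(1) gamma(2)] / det = [(-4.5396)(5.7643) - (-4.5396)(4.2187)] / 12.61918633 = -7.01640576 / 12.61918633 = -0.556
  phi_hat_2 = [gamma(0) gamma(2) - gamma(1)^2] / det = [(5.7643)(4.2187) - (-4.5396)^2] / 12.61918633 = 3.70988425 / 12.61918633 = 0.294
So phi_hat = [-0.5560, 0.2940].
Therefore phi_hat_1 = -0.5560.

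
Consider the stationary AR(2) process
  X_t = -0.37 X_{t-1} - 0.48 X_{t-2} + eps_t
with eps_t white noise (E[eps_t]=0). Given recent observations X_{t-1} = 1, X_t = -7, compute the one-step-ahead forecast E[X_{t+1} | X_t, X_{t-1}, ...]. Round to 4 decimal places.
E[X_{t+1} \mid \mathcal F_t] = 2.1100

For an AR(p) model X_t = c + sum_i phi_i X_{t-i} + eps_t, the
one-step-ahead conditional mean is
  E[X_{t+1} | X_t, ...] = c + sum_i phi_i X_{t+1-i}.
Substitute known values:
  E[X_{t+1} | ...] = (-0.37) * (-7) + (-0.48) * (1)
                   = 2.1100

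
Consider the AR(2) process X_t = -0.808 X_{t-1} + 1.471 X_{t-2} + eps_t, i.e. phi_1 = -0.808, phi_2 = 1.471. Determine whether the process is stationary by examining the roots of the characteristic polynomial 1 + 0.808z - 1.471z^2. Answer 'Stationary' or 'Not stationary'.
\text{Not stationary}

The AR(p) characteristic polynomial is P(z) = 1 + 0.808z - 1.471z^2.
Stationarity requires all roots to lie outside the unit circle, i.e. |z| > 1 for every root.
Set 1 + (0.808) z + (-1.471) z^2 = 0, i.e. a z^2 + b z + c = 0 with a = -1.471, b = 0.808, c = 1.
Discriminant D = b^2 - 4ac = (0.808)^2 - 4*(-1.471)*1 = 0.652864 - (-5.884) = 6.536864.
D >= 0, so the roots are real: z = (-b +/- sqrt(D)) / (2a) = (-0.808 +/- 2.556729) / (-2.942).
  z_1 = (-0.808 + 2.556729) / (-2.942) = -0.5944,   |z_1| = 0.5944.
  z_2 = (-0.808 - 2.556729) / (-2.942) = 1.1437,   |z_2| = 1.1437.
Moduli of all roots: 0.5944, 1.1437.
All moduli strictly greater than 1? No.
Verdict: Not stationary.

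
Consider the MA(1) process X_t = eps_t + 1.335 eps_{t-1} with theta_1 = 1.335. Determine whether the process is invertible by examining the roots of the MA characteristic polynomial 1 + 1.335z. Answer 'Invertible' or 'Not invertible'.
\text{Not invertible}

The MA(q) characteristic polynomial is P(z) = 1 + 1.335z.
Invertibility requires all roots to lie outside the unit circle, i.e. |z| > 1 for every root.
This is linear in z: 1 + (1.335) z = 0  =>  z = -1/(1.335) = -0.749064,  |z| = 0.749064.
Moduli of all roots: 0.7491.
All moduli strictly greater than 1? No.
Verdict: Not invertible.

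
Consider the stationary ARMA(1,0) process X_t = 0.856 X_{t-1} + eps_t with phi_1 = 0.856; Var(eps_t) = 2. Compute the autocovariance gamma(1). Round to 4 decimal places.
\gamma(1) = 6.4057

Multiply the model equation by X_{t-k} and take expectations. With theta_0 = psi_0 = 1 and psi_j the MA(infinity) weights, this gives
  gamma(k) - sum_i phi_i gamma(k-i) = c_k,
  c_k = sigma^2 * sum_{j=k..q} theta_j psi_{j-k}   (c_k = 0 for k > q),
using gamma(-m) = gamma(m).
Pure AR (q = 0): c_0 = sigma^2 = 2, c_k = 0 for k >= 1.
Equations for k = 0 and k = 1 (AR order 1):
  gamma(0) = phi_1 gamma(1) + c_0
  gamma(1) = phi_1 gamma(0) + c_1
Substituting the second into the first: gamma(0) (1 - phi_1^2) = c_0 + phi_1 c_1, so
  gamma(0) = c_0 / (1 - phi_1^2) = 2 / (1 - (0.856)^2) = 2 / 0.267264 = 7.483238.
  gamma(1) = phi_1 gamma(0) = (0.856)(7.483238) = 6.405651.
Therefore gamma(1) = 6.4057 (to 4 decimal places).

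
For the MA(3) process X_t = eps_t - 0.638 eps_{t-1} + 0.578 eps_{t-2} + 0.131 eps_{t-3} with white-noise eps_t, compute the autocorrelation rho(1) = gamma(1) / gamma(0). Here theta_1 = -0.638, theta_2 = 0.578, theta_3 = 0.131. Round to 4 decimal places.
\rho(1) = -0.5295

For an MA(q) process with theta_0 = 1, the autocovariance is
  gamma(k) = sigma^2 * sum_{i=0..q-k} theta_i * theta_{i+k},
and rho(k) = gamma(k) / gamma(0). Sigma^2 cancels.
  numerator   = (1)*(-0.638) + (-0.638)*(0.578) + (0.578)*(0.131) = -0.931046.
  denominator = (1)^2 + (-0.638)^2 + (0.578)^2 + (0.131)^2 = 1.758289.
  rho(1) = -0.931046 / 1.758289 = -0.5295.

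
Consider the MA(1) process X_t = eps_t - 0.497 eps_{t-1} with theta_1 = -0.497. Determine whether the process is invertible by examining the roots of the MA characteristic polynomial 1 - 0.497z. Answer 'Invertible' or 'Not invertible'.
\text{Invertible}

The MA(q) characteristic polynomial is P(z) = 1 - 0.497z.
Invertibility requires all roots to lie outside the unit circle, i.e. |z| > 1 for every root.
This is linear in z: 1 + (-0.497) z = 0  =>  z = -1/(-0.497) = 2.012072,  |z| = 2.012072.
Moduli of all roots: 2.0121.
All moduli strictly greater than 1? Yes.
Verdict: Invertible.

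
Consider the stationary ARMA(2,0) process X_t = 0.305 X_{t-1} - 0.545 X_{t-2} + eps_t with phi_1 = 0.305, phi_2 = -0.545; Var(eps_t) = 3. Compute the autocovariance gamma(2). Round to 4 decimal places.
\gamma(2) = -2.1528

Multiply the model equation by X_{t-k} and take expectations. With theta_0 = psi_0 = 1 and psi_j the MA(infinity) weights, this gives
  gamma(k) - sum_i phi_i gamma(k-i) = c_k,
  c_k = sigma^2 * sum_{j=k..q} theta_j psi_{j-k}   (c_k = 0 for k > q),
using gamma(-m) = gamma(m).
Pure AR (q = 0): c_0 = sigma^2 = 3, c_k = 0 for k >= 1.
Equations for k = 0, 1, 2 (AR order 2, c_2 = 0):
  (E0) gamma(0) = phi_1 gamma(1) + phi_2 gamma(2) + c_0
  (E1) gamma(1) = phi_1 gamma(0) + phi_2 gamma(1) + c_1
  (E2) gamma(2) = phi_1 gamma(1) + phi_2 gamma(0)
From (E1): gamma(1) = A gamma(0) + B with
  A = phi_1 / (1 - phi_2) = 0.305 / 1.545 = 0.197411,   B = c_1 / (1 - phi_2) = 0 / 1.545 = 0.
Insert (E2) into (E0): gamma(0) (1 - phi_2^2) = phi_1 (1 + phi_2) gamma(1) + c_0.
  phi_1 (1 + phi_2) = (0.305)(0.455) = 0.138775,   1 - phi_2^2 = 0.702975.
Replace gamma(1) by A gamma(0) + B and collect gamma(0):
  gamma(0) [0.702975 - (0.138775)(0.197411)] = c_0 = 3
  gamma(0) * 0.675579 = 3
  gamma(0) = 3 / 0.675579 = 4.440633.
  gamma(1) = A gamma(0) = (0.197411)(4.440633) = 0.87663.
  gamma(2) = phi_1 gamma(1) + phi_2 gamma(0) = (0.305)(0.87663) + (-0.545)(4.440633) = -2.152773.
Therefore gamma(2) = -2.1528 (to 4 decimal places).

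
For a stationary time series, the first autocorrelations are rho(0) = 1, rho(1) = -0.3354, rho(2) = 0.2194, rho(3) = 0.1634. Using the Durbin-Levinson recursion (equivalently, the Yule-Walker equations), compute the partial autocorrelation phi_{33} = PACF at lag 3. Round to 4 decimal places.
\phi_{33} = 0.3070

The PACF at lag k is phi_{kk}, the last component of the solution
to the Yule-Walker system G_k phi = r_k where
  (G_k)_{ij} = rho(|i - j|), (r_k)_i = rho(i), i,j = 1..k.
Equivalently, Durbin-Levinson gives phi_{kk} iteratively:
  phi_{11} = rho(1)
  phi_{kk} = [rho(k) - sum_{j=1..k-1} phi_{k-1,j} rho(k-j)]
            / [1 - sum_{j=1..k-1} phi_{k-1,j} rho(j)],
  phi_{k,j} = phi_{k-1,j} - phi_{kk} phi_{k-1,k-j},  j = 1..k-1.
Step k = 1:
  phi_11 = rho(1) = -0.3354.
Step k = 2:
  phi_22 = [rho(2) - phi_11 rho(1)] / [1 - phi_11 rho(1)] = [0.2194 - (-0.3354)(-0.3354)] / [1 - (-0.3354)(-0.3354)]
         = 0.10690684 / 0.88750684 = 0.120457.
  Update: phi_21 = phi_11 - phi_22 phi_11 = -0.3354 - (0.120457)(-0.3354) = -0.294999.
Step k = 3:
  phi_33 = [rho(3) - phi_21 rho(2) - phi_22 rho(1)] / [1 - phi_21 rho(1) - phi_22 rho(2)]
    numerator   = 0.1634 - (-0.294999)(0.2194) - (0.120457)(-0.3354) = 0.26852412
    denominator = 1 - (-0.294999)(-0.3354) - (0.120457)(0.2194) = 0.87462911
  phi_33 = 0.26852412 / 0.87462911 = 0.307.
Therefore phi_{33} = 0.3070.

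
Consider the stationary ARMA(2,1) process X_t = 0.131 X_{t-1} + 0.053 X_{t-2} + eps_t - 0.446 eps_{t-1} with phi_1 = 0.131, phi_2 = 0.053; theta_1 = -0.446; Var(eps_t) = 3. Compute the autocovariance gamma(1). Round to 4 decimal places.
\gamma(1) = -0.9566

Multiply the model equation by X_{t-k} and take expectations. With theta_0 = psi_0 = 1 and psi_j the MA(infinity) weights, this gives
  gamma(k) - sum_i phi_i gamma(k-i) = c_k,
  c_k = sigma^2 * sum_{j=k..q} theta_j psi_{j-k}   (c_k = 0 for k > q),
using gamma(-m) = gamma(m).
psi-weights needed (psi_j = theta_j + sum_i phi_i psi_{j-i}):
  psi_1 = theta_1 + phi_1 = -0.446 + (0.131) = -0.315
Right-hand sides:
  c_0 = sigma^2 (1 + theta_1 psi_1) = 3 * (1 + (-0.446)(-0.315)) = 3 * 1.14049 = 3.42147
  c_1 = sigma^2 theta_1 = 3 * (-0.446) = -1.338
  c_2 = 0
Equations for k = 0, 1, 2 (AR order 2, c_2 = 0):
  (E0) gamma(0) = phi_1 gamma(1) + phi_2 gamma(2) + c_0
  (E1) gamma(1) = phi_1 gamma(0) + phi_2 gamma(1) + c_1
  (E2) gamma(2) = phi_1 gamma(1) + phi_2 gamma(0)
From (E1): gamma(1) = A gamma(0) + B with
  A = phi_1 / (1 - phi_2) = 0.131 / 0.947 = 0.138332,   B = c_1 / (1 - phi_2) = -1.338 / 0.947 = -1.412883.
Insert (E2) into (E0): gamma(0) (1 - phi_2^2) = phi_1 (1 + phi_2) gamma(1) + c_0.
  phi_1 (1 + phi_2) = (0.131)(1.053) = 0.137943,   1 - phi_2^2 = 0.997191.
Replace gamma(1) by A gamma(0) + B and collect gamma(0):
  gamma(0) [0.997191 - (0.137943)(0.138332)] = (0.137943)(-1.412883) + 3.42147
  gamma(0) * 0.978109 = 3.226573
  gamma(0) = 3.226573 / 0.978109 = 3.298786.
  gamma(1) = A gamma(0) + B = (0.138332)(3.298786) + (-1.412883) = -0.956557.
Therefore gamma(1) = -0.9566 (to 4 decimal places).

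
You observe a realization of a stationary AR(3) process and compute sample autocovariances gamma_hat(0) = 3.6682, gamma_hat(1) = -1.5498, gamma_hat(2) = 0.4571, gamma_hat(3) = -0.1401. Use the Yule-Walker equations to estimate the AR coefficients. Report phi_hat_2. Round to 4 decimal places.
\hat\phi_{2} = -0.0710

The Yule-Walker equations for an AR(p) process read, in matrix form,
  Gamma_p phi = r_p,   with   (Gamma_p)_{ij} = gamma(|i - j|),
                       (r_p)_i = gamma(i),   i,j = 1..p.
Substitute the sample gammas (Toeplitz matrix and right-hand side of size 3):
  Gamma_p = [[3.6682, -1.5498, 0.4571], [-1.5498, 3.6682, -1.5498], [0.4571, -1.5498, 3.6682]]
  r_p     = [-1.5498, 0.4571, -0.1401]
Written out (R1..R3):
  (R1) 3.6682 phi_1 - 1.5498 phi_2 + 0.4571 phi_3 = -1.5498
  (R2) -1.5498 phi_1 + 3.6682 phi_2 - 1.5498 phi_3 = 0.4571
  (R3) 0.4571 phi_1 - 1.5498 phi_2 + 3.6682 phi_3 = -0.1401
Gaussian elimination:
  R2 <- R2 - (-1.5498/3.6682) R1 = R2 - (-0.422496) R1:  3.013416 phi_2 - 1.356677 phi_3 = -0.197684
  R3 <- R3 - (0.4571/3.6682) R1 = R3 - (0.124612) R1:  -1.356677 phi_2 + 3.61124 phi_3 = 0.053023
  R3 <- R3 - (-1.356677/3.013416) R2 = R3 - (-0.450212) R2:  3.000447 phi_3 = -0.035977
Back-substitution:
  phi_hat_3 = -0.035977 / 3.000447 = -0.011991
  phi_hat_2 = (-0.197684 - (-1.356677)(-0.011991)) / 3.013416 = -0.071
  phi_hat_1 = (-1.5498 - (-1.5498)(-0.071) - (0.4571)(-0.011991)) / 3.6682 = -0.450999
So phi_hat = [-0.4510, -0.0710, -0.0120].
Therefore phi_hat_2 = -0.0710.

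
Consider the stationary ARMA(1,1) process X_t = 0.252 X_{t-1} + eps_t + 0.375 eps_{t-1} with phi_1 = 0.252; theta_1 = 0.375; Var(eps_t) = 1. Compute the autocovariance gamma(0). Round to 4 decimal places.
\gamma(0) = 1.4198

Multiply the model equation by X_{t-k} and take expectations. With theta_0 = psi_0 = 1 and psi_j the MA(infinity) weights, this gives
  gamma(k) - sum_i phi_i gamma(k-i) = c_k,
  c_k = sigma^2 * sum_{j=k..q} theta_j psi_{j-k}   (c_k = 0 for k > q),
using gamma(-m) = gamma(m).
psi-weights needed (psi_j = theta_j + sum_i phi_i psi_{j-i}):
  psi_1 = theta_1 + phi_1 = 0.375 + (0.252) = 0.627
Right-hand sides:
  c_0 = sigma^2 (1 + theta_1 psi_1) = 1 * (1 + (0.375)(0.627)) = 1 * 1.235125 = 1.235125
  c_1 = sigma^2 theta_1 = 1 * (0.375) = 0.375
  c_2 = 0
Equations for k = 0 and k = 1 (AR order 1):
  gamma(0) = phi_1 gamma(1) + c_0
  gamma(1) = phi_1 gamma(0) + c_1
Substituting the second into the first: gamma(0) (1 - phi_1^2) = c_0 + phi_1 c_1, so
  gamma(0) = (c_0 + phi_1 c_1) / (1 - phi_1^2) = (1.235125 + (0.252)(0.375)) / (1 - (0.252)^2) = 1.329625 / 0.936496 = 1.419787.
Therefore gamma(0) = 1.4198 (to 4 decimal places).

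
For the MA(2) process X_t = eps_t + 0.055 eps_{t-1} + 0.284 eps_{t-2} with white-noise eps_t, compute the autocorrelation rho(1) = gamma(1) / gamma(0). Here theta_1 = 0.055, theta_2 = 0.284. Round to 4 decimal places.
\rho(1) = 0.0652

For an MA(q) process with theta_0 = 1, the autocovariance is
  gamma(k) = sigma^2 * sum_{i=0..q-k} theta_i * theta_{i+k},
and rho(k) = gamma(k) / gamma(0). Sigma^2 cancels.
  numerator   = (1)*(0.055) + (0.055)*(0.284) = 0.07062.
  denominator = (1)^2 + (0.055)^2 + (0.284)^2 = 1.083681.
  rho(1) = 0.07062 / 1.083681 = 0.0652.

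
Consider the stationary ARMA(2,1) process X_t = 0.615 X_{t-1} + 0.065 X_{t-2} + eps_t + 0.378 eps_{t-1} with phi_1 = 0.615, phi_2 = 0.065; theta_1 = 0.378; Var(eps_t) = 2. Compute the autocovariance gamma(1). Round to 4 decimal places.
\gamma(1) = 4.6276

Multiply the model equation by X_{t-k} and take expectations. With theta_0 = psi_0 = 1 and psi_j the MA(infinity) weights, this gives
  gamma(k) - sum_i phi_i gamma(k-i) = c_k,
  c_k = sigma^2 * sum_{j=k..q} theta_j psi_{j-k}   (c_k = 0 for k > q),
using gamma(-m) = gamma(m).
psi-weights needed (psi_j = theta_j + sum_i phi_i psi_{j-i}):
  psi_1 = theta_1 + phi_1 = 0.378 + (0.615) = 0.993
Right-hand sides:
  c_0 = sigma^2 (1 + theta_1 psi_1) = 2 * (1 + (0.378)(0.993)) = 2 * 1.375354 = 2.750708
  c_1 = sigma^2 theta_1 = 2 * (0.378) = 0.756
  c_2 = 0
Equations for k = 0, 1, 2 (AR order 2, c_2 = 0):
  (E0) gamma(0) = phi_1 gamma(1) + phi_2 gamma(2) + c_0
  (E1) gamma(1) = phi_1 gamma(0) + phi_2 gamma(1) + c_1
  (E2) gamma(2) = phi_1 gamma(1) + phi_2 gamma(0)
From (E1): gamma(1) = A gamma(0) + B with
  A = phi_1 / (1 - phi_2) = 0.615 / 0.935 = 0.657754,   B = c_1 / (1 - phi_2) = 0.756 / 0.935 = 0.808556.
Insert (E2) into (E0): gamma(0) (1 - phi_2^2) = phi_1 (1 + phi_2) gamma(1) + c_0.
  phi_1 (1 + phi_2) = (0.615)(1.065) = 0.654975,   1 - phi_2^2 = 0.995775.
Replace gamma(1) by A gamma(0) + B and collect gamma(0):
  gamma(0) [0.995775 - (0.654975)(0.657754)] = (0.654975)(0.808556) + 2.750708
  gamma(0) * 0.564963 = 3.280292
  gamma(0) = 3.280292 / 0.564963 = 5.806211.
  gamma(1) = A gamma(0) + B = (0.657754)(5.806211) + (0.808556) = 4.627615.
Therefore gamma(1) = 4.6276 (to 4 decimal places).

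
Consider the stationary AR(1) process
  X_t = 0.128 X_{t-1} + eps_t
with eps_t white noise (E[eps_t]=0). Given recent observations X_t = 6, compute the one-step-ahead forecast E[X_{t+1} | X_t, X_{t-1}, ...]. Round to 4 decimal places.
E[X_{t+1} \mid \mathcal F_t] = 0.7680

For an AR(p) model X_t = c + sum_i phi_i X_{t-i} + eps_t, the
one-step-ahead conditional mean is
  E[X_{t+1} | X_t, ...] = c + sum_i phi_i X_{t+1-i}.
Substitute known values:
  E[X_{t+1} | ...] = (0.128) * (6)
                   = 0.7680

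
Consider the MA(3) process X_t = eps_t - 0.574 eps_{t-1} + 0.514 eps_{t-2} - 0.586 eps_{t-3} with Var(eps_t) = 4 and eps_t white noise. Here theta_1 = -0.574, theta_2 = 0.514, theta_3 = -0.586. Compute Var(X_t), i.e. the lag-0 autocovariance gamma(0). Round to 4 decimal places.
\gamma(0) = 7.7483

For an MA(q) process X_t = eps_t + sum_i theta_i eps_{t-i} with
Var(eps_t) = sigma^2, the variance is
  gamma(0) = sigma^2 * (1 + sum_i theta_i^2).
  sum_i theta_i^2 = (-0.574)^2 + (0.514)^2 + (-0.586)^2 = 0.329476 + 0.264196 + 0.343396 = 0.937068.
  gamma(0) = 4 * (1 + 0.937068) = 4 * 1.937068 = 7.748272, which rounds to 7.7483.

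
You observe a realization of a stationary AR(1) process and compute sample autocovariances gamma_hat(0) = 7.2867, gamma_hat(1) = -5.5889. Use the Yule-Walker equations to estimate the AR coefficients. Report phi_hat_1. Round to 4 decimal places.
\hat\phi_{1} = -0.7670

The Yule-Walker equations for an AR(p) process read, in matrix form,
  Gamma_p phi = r_p,   with   (Gamma_p)_{ij} = gamma(|i - j|),
                       (r_p)_i = gamma(i),   i,j = 1..p.
Substitute the sample gammas (Toeplitz matrix and right-hand side of size 1):
  Gamma_p = [[7.2867]]
  r_p     = [-5.5889]
With p = 1 this is the single equation gamma(0) phi_1 = gamma(1):
  phi_hat_1 = gamma(1) / gamma(0) = -5.5889 / 7.2867 = -0.7670.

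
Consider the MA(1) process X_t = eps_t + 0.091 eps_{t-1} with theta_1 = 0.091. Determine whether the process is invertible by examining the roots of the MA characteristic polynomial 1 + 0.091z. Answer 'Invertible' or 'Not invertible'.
\text{Invertible}

The MA(q) characteristic polynomial is P(z) = 1 + 0.091z.
Invertibility requires all roots to lie outside the unit circle, i.e. |z| > 1 for every root.
This is linear in z: 1 + (0.091) z = 0  =>  z = -1/(0.091) = -10.989011,  |z| = 10.989011.
Moduli of all roots: 10.9890.
All moduli strictly greater than 1? Yes.
Verdict: Invertible.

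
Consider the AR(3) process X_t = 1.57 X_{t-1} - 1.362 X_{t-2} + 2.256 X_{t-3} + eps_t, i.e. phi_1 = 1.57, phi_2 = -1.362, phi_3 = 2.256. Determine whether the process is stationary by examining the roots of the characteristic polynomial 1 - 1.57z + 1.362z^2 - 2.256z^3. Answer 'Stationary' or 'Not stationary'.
\text{Not stationary}

The AR(p) characteristic polynomial is P(z) = 1 - 1.57z + 1.362z^2 - 2.256z^3.
Stationarity requires all roots to lie outside the unit circle, i.e. |z| > 1 for every root.
Degree 3: look for a simple real root z0 first, then factor out (1 - z/z0) and solve the remaining quadratic.
Testing z0 = 0.625: P(0.625) = 1 + (-1.57)(0.625) + (1.362)(0.625)^2 + (-2.256)(0.625)^3
  = 1 + (-0.98125) + (0.532031) + (-0.550781) = 0.  So z_0 = 0.625 is a root, |z_0| = 0.625.
Divide out the factor (1 - 1.6 z) = (1 - z/z0) (since 1/z0 = 1.6):
  P(z) = (1 - 1.6 z)(1 + (0.03) z + (1.41) z^2)
  [check: z-coef 0.03 - (1.6) = -1.57; z^2-coef 1.41 - (1.6)(0.03) = 1.362; z^3-coef -(1.6)(1.41) = -2.256.]
Remaining roots from the quadratic factor 1 + (0.03) z + (1.41) z^2:
  Set 1 + (0.03) z + (1.41) z^2 = 0, i.e. a z^2 + b z + c = 0 with a = 1.41, b = 0.03, c = 1.
  Discriminant D = b^2 - 4ac = (0.03)^2 - 4*(1.41)*1 = 0.0009 - (5.64) = -5.6391.
  D < 0, so the roots are the complex-conjugate pair z = (-b +/- i sqrt(-D)) / (2a) = -0.0106 +/- 0.8421i.
  For a conjugate pair |z|^2 = z * conj(z) = (product of roots) = c/a = 1/(1.41) = 0.70922, so |z| = sqrt(0.70922) = 0.8422 for both roots.
Moduli of all roots: 0.6250, 0.8422, 0.8422.
All moduli strictly greater than 1? No.
Verdict: Not stationary.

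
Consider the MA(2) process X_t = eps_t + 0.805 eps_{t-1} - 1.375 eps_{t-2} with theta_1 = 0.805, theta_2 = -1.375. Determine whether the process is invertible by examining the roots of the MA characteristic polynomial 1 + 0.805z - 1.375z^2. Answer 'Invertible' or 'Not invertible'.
\text{Not invertible}

The MA(q) characteristic polynomial is P(z) = 1 + 0.805z - 1.375z^2.
Invertibility requires all roots to lie outside the unit circle, i.e. |z| > 1 for every root.
Set 1 + (0.805) z + (-1.375) z^2 = 0, i.e. a z^2 + b z + c = 0 with a = -1.375, b = 0.805, c = 1.
Discriminant D = b^2 - 4ac = (0.805)^2 - 4*(-1.375)*1 = 0.648025 - (-5.5) = 6.148025.
D >= 0, so the roots are real: z = (-b +/- sqrt(D)) / (2a) = (-0.805 +/- 2.479521) / (-2.75).
  z_1 = (-0.805 + 2.479521) / (-2.75) = -0.6089,   |z_1| = 0.6089.
  z_2 = (-0.805 - 2.479521) / (-2.75) = 1.1944,   |z_2| = 1.1944.
Moduli of all roots: 0.6089, 1.1944.
All moduli strictly greater than 1? No.
Verdict: Not invertible.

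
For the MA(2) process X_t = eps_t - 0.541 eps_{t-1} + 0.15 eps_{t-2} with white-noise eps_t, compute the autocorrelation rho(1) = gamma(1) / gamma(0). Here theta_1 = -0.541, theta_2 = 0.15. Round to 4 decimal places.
\rho(1) = -0.4731

For an MA(q) process with theta_0 = 1, the autocovariance is
  gamma(k) = sigma^2 * sum_{i=0..q-k} theta_i * theta_{i+k},
and rho(k) = gamma(k) / gamma(0). Sigma^2 cancels.
  numerator   = (1)*(-0.541) + (-0.541)*(0.15) = -0.62215.
  denominator = (1)^2 + (-0.541)^2 + (0.15)^2 = 1.315181.
  rho(1) = -0.62215 / 1.315181 = -0.4731.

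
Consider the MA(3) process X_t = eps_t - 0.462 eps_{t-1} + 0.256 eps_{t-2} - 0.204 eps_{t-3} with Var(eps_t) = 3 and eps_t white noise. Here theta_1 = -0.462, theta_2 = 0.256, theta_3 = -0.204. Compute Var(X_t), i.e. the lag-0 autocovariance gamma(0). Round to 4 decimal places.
\gamma(0) = 3.9618

For an MA(q) process X_t = eps_t + sum_i theta_i eps_{t-i} with
Var(eps_t) = sigma^2, the variance is
  gamma(0) = sigma^2 * (1 + sum_i theta_i^2).
  sum_i theta_i^2 = (-0.462)^2 + (0.256)^2 + (-0.204)^2 = 0.213444 + 0.065536 + 0.041616 = 0.320596.
  gamma(0) = 3 * (1 + 0.320596) = 3 * 1.320596 = 3.961788, which rounds to 3.9618.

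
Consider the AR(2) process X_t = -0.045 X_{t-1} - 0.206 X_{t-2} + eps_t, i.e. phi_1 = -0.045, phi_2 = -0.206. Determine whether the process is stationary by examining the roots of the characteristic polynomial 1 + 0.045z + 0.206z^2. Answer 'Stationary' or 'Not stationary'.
\text{Stationary}

The AR(p) characteristic polynomial is P(z) = 1 + 0.045z + 0.206z^2.
Stationarity requires all roots to lie outside the unit circle, i.e. |z| > 1 for every root.
Set 1 + (0.045) z + (0.206) z^2 = 0, i.e. a z^2 + b z + c = 0 with a = 0.206, b = 0.045, c = 1.
Discriminant D = b^2 - 4ac = (0.045)^2 - 4*(0.206)*1 = 0.002025 - (0.824) = -0.821975.
D < 0, so the roots are the complex-conjugate pair z = (-b +/- i sqrt(-D)) / (2a) = -0.1092 +/- 2.2006i.
For a conjugate pair |z|^2 = z * conj(z) = (product of roots) = c/a = 1/(0.206) = 4.854369, so |z| = sqrt(4.854369) = 2.2033 for both roots.
Moduli of all roots: 2.2033, 2.2033.
All moduli strictly greater than 1? Yes.
Verdict: Stationary.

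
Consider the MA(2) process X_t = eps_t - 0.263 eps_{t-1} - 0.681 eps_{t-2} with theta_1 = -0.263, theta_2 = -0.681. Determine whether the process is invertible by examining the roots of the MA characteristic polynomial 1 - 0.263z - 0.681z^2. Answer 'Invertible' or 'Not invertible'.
\text{Invertible}

The MA(q) characteristic polynomial is P(z) = 1 - 0.263z - 0.681z^2.
Invertibility requires all roots to lie outside the unit circle, i.e. |z| > 1 for every root.
Set 1 + (-0.263) z + (-0.681) z^2 = 0, i.e. a z^2 + b z + c = 0 with a = -0.681, b = -0.263, c = 1.
Discriminant D = b^2 - 4ac = (-0.263)^2 - 4*(-0.681)*1 = 0.069169 - (-2.724) = 2.793169.
D >= 0, so the roots are real: z = (-b +/- sqrt(D)) / (2a) = (0.263 +/- 1.671278) / (-1.362).
  z_1 = (0.263 + 1.671278) / (-1.362) = -1.4202,   |z_1| = 1.4202.
  z_2 = (0.263 - 1.671278) / (-1.362) = 1.034,   |z_2| = 1.034.
Moduli of all roots: 1.4202, 1.0340.
All moduli strictly greater than 1? Yes.
Verdict: Invertible.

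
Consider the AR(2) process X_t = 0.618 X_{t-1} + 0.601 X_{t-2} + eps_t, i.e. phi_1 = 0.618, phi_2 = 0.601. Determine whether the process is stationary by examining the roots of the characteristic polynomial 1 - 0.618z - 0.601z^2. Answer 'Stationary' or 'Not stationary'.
\text{Not stationary}

The AR(p) characteristic polynomial is P(z) = 1 - 0.618z - 0.601z^2.
Stationarity requires all roots to lie outside the unit circle, i.e. |z| > 1 for every root.
Set 1 + (-0.618) z + (-0.601) z^2 = 0, i.e. a z^2 + b z + c = 0 with a = -0.601, b = -0.618, c = 1.
Discriminant D = b^2 - 4ac = (-0.618)^2 - 4*(-0.601)*1 = 0.381924 - (-2.404) = 2.785924.
D >= 0, so the roots are real: z = (-b +/- sqrt(D)) / (2a) = (0.618 +/- 1.669109) / (-1.202).
  z_1 = (0.618 + 1.669109) / (-1.202) = -1.9028,   |z_1| = 1.9028.
  z_2 = (0.618 - 1.669109) / (-1.202) = 0.8745,   |z_2| = 0.8745.
Moduli of all roots: 1.9028, 0.8745.
All moduli strictly greater than 1? No.
Verdict: Not stationary.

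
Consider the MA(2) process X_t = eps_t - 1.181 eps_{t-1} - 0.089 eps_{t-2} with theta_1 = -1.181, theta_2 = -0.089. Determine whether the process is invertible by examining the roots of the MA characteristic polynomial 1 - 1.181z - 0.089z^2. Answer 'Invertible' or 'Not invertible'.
\text{Not invertible}

The MA(q) characteristic polynomial is P(z) = 1 - 1.181z - 0.089z^2.
Invertibility requires all roots to lie outside the unit circle, i.e. |z| > 1 for every root.
Set 1 + (-1.181) z + (-0.089) z^2 = 0, i.e. a z^2 + b z + c = 0 with a = -0.089, b = -1.181, c = 1.
Discriminant D = b^2 - 4ac = (-1.181)^2 - 4*(-0.089)*1 = 1.394761 - (-0.356) = 1.750761.
D >= 0, so the roots are real: z = (-b +/- sqrt(D)) / (2a) = (1.181 +/- 1.323163) / (-0.178).
  z_1 = (1.181 + 1.323163) / (-0.178) = -14.0683,   |z_1| = 14.0683.
  z_2 = (1.181 - 1.323163) / (-0.178) = 0.7987,   |z_2| = 0.7987.
Moduli of all roots: 14.0683, 0.7987.
All moduli strictly greater than 1? No.
Verdict: Not invertible.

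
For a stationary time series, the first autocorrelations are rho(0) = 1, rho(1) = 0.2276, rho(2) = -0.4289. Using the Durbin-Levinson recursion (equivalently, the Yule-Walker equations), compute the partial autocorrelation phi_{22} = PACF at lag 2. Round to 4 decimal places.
\phi_{22} = -0.5070

The PACF at lag k is phi_{kk}, the last component of the solution
to the Yule-Walker system G_k phi = r_k where
  (G_k)_{ij} = rho(|i - j|), (r_k)_i = rho(i), i,j = 1..k.
Equivalently, Durbin-Levinson gives phi_{kk} iteratively:
  phi_{11} = rho(1)
  phi_{kk} = [rho(k) - sum_{j=1..k-1} phi_{k-1,j} rho(k-j)]
            / [1 - sum_{j=1..k-1} phi_{k-1,j} rho(j)],
  phi_{k,j} = phi_{k-1,j} - phi_{kk} phi_{k-1,k-j},  j = 1..k-1.
Step k = 1:
  phi_11 = rho(1) = 0.2276.
Step k = 2:
  phi_22 = [rho(2) - phi_11 rho(1)] / [1 - phi_11 rho(1)] = [-0.4289 - (0.2276)(0.2276)] / [1 - (0.2276)(0.2276)]
         = -0.48070176 / 0.94819824 = -0.507.
Therefore phi_{22} = -0.5070.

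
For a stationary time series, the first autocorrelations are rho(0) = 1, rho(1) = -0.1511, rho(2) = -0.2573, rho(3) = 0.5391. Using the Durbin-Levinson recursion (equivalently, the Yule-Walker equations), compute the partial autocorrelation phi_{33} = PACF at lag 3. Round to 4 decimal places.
\phi_{33} = 0.4970

The PACF at lag k is phi_{kk}, the last component of the solution
to the Yule-Walker system G_k phi = r_k where
  (G_k)_{ij} = rho(|i - j|), (r_k)_i = rho(i), i,j = 1..k.
Equivalently, Durbin-Levinson gives phi_{kk} iteratively:
  phi_{11} = rho(1)
  phi_{kk} = [rho(k) - sum_{j=1..k-1} phi_{k-1,j} rho(k-j)]
            / [1 - sum_{j=1..k-1} phi_{k-1,j} rho(j)],
  phi_{k,j} = phi_{k-1,j} - phi_{kk} phi_{k-1,k-j},  j = 1..k-1.
Step k = 1:
  phi_11 = rho(1) = -0.1511.
Step k = 2:
  phi_22 = [rho(2) - phi_11 rho(1)] / [1 - phi_11 rho(1)] = [-0.2573 - (-0.1511)(-0.1511)] / [1 - (-0.1511)(-0.1511)]
         = -0.28013121 / 0.97716879 = -0.286676.
  Update: phi_21 = phi_11 - phi_22 phi_11 = -0.1511 - (-0.286676)(-0.1511) = -0.194417.
Step k = 3:
  phi_33 = [rho(3) - phi_21 rho(2) - phi_22 rho(1)] / [1 - phi_21 rho(1) - phi_22 rho(2)]
    numerator   = 0.5391 - (-0.194417)(-0.2573) - (-0.286676)(-0.1511) = 0.44575976
    denominator = 1 - (-0.194417)(-0.1511) - (-0.286676)(-0.2573) = 0.89686179
  phi_33 = 0.44575976 / 0.89686179 = 0.497.
Therefore phi_{33} = 0.4970.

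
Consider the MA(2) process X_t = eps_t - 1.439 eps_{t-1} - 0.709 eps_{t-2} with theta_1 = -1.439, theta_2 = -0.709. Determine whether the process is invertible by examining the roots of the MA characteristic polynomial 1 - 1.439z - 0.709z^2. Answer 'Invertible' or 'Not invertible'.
\text{Not invertible}

The MA(q) characteristic polynomial is P(z) = 1 - 1.439z - 0.709z^2.
Invertibility requires all roots to lie outside the unit circle, i.e. |z| > 1 for every root.
Set 1 + (-1.439) z + (-0.709) z^2 = 0, i.e. a z^2 + b z + c = 0 with a = -0.709, b = -1.439, c = 1.
Discriminant D = b^2 - 4ac = (-1.439)^2 - 4*(-0.709)*1 = 2.070721 - (-2.836) = 4.906721.
D >= 0, so the roots are real: z = (-b +/- sqrt(D)) / (2a) = (1.439 +/- 2.215112) / (-1.418).
  z_1 = (1.439 + 2.215112) / (-1.418) = -2.5769,   |z_1| = 2.5769.
  z_2 = (1.439 - 2.215112) / (-1.418) = 0.5473,   |z_2| = 0.5473.
Moduli of all roots: 2.5769, 0.5473.
All moduli strictly greater than 1? No.
Verdict: Not invertible.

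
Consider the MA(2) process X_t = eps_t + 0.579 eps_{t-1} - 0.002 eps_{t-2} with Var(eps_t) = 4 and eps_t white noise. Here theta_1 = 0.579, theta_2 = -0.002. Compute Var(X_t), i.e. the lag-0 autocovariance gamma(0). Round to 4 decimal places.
\gamma(0) = 5.3410

For an MA(q) process X_t = eps_t + sum_i theta_i eps_{t-i} with
Var(eps_t) = sigma^2, the variance is
  gamma(0) = sigma^2 * (1 + sum_i theta_i^2).
  sum_i theta_i^2 = (0.579)^2 + (-0.002)^2 = 0.335241 + 0.000004 = 0.335245.
  gamma(0) = 4 * (1 + 0.335245) = 4 * 1.335245 = 5.34098, which rounds to 5.3410.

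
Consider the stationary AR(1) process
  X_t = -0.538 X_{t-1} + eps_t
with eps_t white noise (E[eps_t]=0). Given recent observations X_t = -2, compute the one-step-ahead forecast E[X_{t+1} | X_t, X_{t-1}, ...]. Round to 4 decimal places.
E[X_{t+1} \mid \mathcal F_t] = 1.0760

For an AR(p) model X_t = c + sum_i phi_i X_{t-i} + eps_t, the
one-step-ahead conditional mean is
  E[X_{t+1} | X_t, ...] = c + sum_i phi_i X_{t+1-i}.
Substitute known values:
  E[X_{t+1} | ...] = (-0.538) * (-2)
                   = 1.0760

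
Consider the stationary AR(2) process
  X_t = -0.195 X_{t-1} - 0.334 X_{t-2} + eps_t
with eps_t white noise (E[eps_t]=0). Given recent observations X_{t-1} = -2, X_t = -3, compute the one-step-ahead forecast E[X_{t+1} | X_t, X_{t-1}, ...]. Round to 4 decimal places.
E[X_{t+1} \mid \mathcal F_t] = 1.2530

For an AR(p) model X_t = c + sum_i phi_i X_{t-i} + eps_t, the
one-step-ahead conditional mean is
  E[X_{t+1} | X_t, ...] = c + sum_i phi_i X_{t+1-i}.
Substitute known values:
  E[X_{t+1} | ...] = (-0.195) * (-3) + (-0.334) * (-2)
                   = 1.2530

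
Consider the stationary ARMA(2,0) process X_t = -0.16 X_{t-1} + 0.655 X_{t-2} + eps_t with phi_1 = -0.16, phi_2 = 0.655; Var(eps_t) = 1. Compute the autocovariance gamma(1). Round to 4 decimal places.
\gamma(1) = -1.0348

Multiply the model equation by X_{t-k} and take expectations. With theta_0 = psi_0 = 1 and psi_j the MA(infinity) weights, this gives
  gamma(k) - sum_i phi_i gamma(k-i) = c_k,
  c_k = sigma^2 * sum_{j=k..q} theta_j psi_{j-k}   (c_k = 0 for k > q),
using gamma(-m) = gamma(m).
Pure AR (q = 0): c_0 = sigma^2 = 1, c_k = 0 for k >= 1.
Equations for k = 0, 1, 2 (AR order 2, c_2 = 0):
  (E0) gamma(0) = phi_1 gamma(1) + phi_2 gamma(2) + c_0
  (E1) gamma(1) = phi_1 gamma(0) + phi_2 gamma(1) + c_1
  (E2) gamma(2) = phi_1 gamma(1) + phi_2 gamma(0)
From (E1): gamma(1) = A gamma(0) + B with
  A = phi_1 / (1 - phi_2) = -0.16 / 0.345 = -0.463768,   B = c_1 / (1 - phi_2) = 0 / 0.345 = 0.
Insert (E2) into (E0): gamma(0) (1 - phi_2^2) = phi_1 (1 + phi_2) gamma(1) + c_0.
  phi_1 (1 + phi_2) = (-0.16)(1.655) = -0.2648,   1 - phi_2^2 = 0.570975.
Replace gamma(1) by A gamma(0) + B and collect gamma(0):
  gamma(0) [0.570975 - (-0.2648)(-0.463768)] = c_0 = 1
  gamma(0) * 0.448169 = 1
  gamma(0) = 1 / 0.448169 = 2.2313.
  gamma(1) = A gamma(0) = (-0.463768)(2.2313) = -1.034806.
Therefore gamma(1) = -1.0348 (to 4 decimal places).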